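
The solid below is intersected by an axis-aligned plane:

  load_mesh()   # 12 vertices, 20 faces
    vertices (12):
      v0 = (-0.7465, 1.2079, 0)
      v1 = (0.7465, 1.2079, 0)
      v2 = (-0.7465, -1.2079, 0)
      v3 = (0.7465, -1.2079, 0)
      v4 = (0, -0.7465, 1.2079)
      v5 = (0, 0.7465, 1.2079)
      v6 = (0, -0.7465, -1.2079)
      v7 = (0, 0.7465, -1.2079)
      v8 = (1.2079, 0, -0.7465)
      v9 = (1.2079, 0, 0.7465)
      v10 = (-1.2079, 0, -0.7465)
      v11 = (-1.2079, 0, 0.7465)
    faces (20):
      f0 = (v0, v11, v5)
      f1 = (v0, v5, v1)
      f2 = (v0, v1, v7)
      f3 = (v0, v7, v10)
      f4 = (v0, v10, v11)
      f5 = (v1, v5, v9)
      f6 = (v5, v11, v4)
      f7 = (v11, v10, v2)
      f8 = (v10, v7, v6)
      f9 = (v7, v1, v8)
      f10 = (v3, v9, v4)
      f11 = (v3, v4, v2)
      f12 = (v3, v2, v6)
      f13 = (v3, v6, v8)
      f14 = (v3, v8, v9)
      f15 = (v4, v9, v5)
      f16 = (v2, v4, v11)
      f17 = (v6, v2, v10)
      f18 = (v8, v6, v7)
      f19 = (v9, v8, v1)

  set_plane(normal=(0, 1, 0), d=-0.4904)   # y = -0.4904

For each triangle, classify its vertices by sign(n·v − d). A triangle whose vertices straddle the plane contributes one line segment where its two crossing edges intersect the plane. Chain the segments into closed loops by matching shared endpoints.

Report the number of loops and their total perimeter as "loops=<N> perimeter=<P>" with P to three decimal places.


loops=1 perimeter=6.977

Straddling triangles (10 of 20):
  (v5,v11,v4) [++-] → (-0.414391, -0.4904, 1.04961)–(0, -0.4904, 1.2079)  len=0.4436
  (v11,v10,v2) [++-] → (-1.02057, -0.4904, -0.443426)–(-1.02057, -0.4904, 0.443426)  len=0.8869
  (v10,v7,v6) [++-] → (0, -0.4904, -1.2079)–(-0.414391, -0.4904, -1.04961)  len=0.4436
  (v3,v9,v4) [-+-] → (1.02057, -0.4904, 0.443426)–(0.414391, -0.4904, 1.04961)  len=0.8573
  (v3,v6,v8) [--+] → (0.414391, -0.4904, -1.04961)–(1.02057, -0.4904, -0.443426)  len=0.8573
  (v3,v8,v9) [-++] → (1.02057, -0.4904, -0.443426)–(1.02057, -0.4904, 0.443426)  len=0.8869
  (v4,v9,v5) [-++] → (0.414391, -0.4904, 1.04961)–(0, -0.4904, 1.2079)  len=0.4436
  (v2,v4,v11) [--+] → (-0.414391, -0.4904, 1.04961)–(-1.02057, -0.4904, 0.443426)  len=0.8573
  (v6,v2,v10) [--+] → (-1.02057, -0.4904, -0.443426)–(-0.414391, -0.4904, -1.04961)  len=0.8573
  (v8,v6,v7) [+-+] → (0.414391, -0.4904, -1.04961)–(0, -0.4904, -1.2079)  len=0.4436

Chained into 1 loop(s):
  loop 1: 10 segments, perimeter = 6.9772
Total perimeter = 6.977


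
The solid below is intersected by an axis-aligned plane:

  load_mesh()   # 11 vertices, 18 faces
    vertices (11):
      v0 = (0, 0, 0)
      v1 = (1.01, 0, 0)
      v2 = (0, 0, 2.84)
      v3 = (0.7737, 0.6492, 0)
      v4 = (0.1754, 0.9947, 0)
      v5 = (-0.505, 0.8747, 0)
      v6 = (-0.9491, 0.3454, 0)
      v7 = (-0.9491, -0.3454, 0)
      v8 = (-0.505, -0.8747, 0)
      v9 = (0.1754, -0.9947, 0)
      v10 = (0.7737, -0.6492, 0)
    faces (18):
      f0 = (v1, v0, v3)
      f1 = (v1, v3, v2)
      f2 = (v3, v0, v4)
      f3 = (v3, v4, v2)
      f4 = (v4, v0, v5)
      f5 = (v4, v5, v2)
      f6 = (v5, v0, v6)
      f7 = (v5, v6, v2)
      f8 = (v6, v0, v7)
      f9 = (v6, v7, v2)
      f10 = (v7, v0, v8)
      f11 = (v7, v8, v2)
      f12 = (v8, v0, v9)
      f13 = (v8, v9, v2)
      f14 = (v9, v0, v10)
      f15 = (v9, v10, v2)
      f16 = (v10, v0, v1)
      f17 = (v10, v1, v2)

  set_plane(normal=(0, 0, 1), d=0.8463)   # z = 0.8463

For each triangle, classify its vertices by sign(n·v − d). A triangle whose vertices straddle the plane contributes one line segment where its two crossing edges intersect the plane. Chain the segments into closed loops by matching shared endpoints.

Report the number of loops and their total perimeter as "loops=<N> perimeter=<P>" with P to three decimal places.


loops=1 perimeter=4.365

Straddling triangles (9 of 18):
  (v1,v3,v2) [--+] → (0.543143, 0.455743, 0.8463)–(0.709027, 0, 0.8463)  len=0.4850
  (v3,v4,v2) [--+] → (0.123132, 0.698286, 0.8463)–(0.543143, 0.455743, 0.8463)  len=0.4850
  (v4,v5,v2) [--+] → (-0.354514, 0.614046, 0.8463)–(0.123132, 0.698286, 0.8463)  len=0.4850
  (v5,v6,v2) [--+] → (-0.666275, 0.242473, 0.8463)–(-0.354514, 0.614046, 0.8463)  len=0.4850
  (v6,v7,v2) [--+] → (-0.666275, -0.242473, 0.8463)–(-0.666275, 0.242473, 0.8463)  len=0.4849
  (v7,v8,v2) [--+] → (-0.354514, -0.614046, 0.8463)–(-0.666275, -0.242473, 0.8463)  len=0.4850
  (v8,v9,v2) [--+] → (0.123132, -0.698286, 0.8463)–(-0.354514, -0.614046, 0.8463)  len=0.4850
  (v9,v10,v2) [--+] → (0.543143, -0.455743, 0.8463)–(0.123132, -0.698286, 0.8463)  len=0.4850
  (v10,v1,v2) [--+] → (0.709027, 0, 0.8463)–(0.543143, -0.455743, 0.8463)  len=0.4850

Chained into 1 loop(s):
  loop 1: 9 segments, perimeter = 4.3651
Total perimeter = 4.365


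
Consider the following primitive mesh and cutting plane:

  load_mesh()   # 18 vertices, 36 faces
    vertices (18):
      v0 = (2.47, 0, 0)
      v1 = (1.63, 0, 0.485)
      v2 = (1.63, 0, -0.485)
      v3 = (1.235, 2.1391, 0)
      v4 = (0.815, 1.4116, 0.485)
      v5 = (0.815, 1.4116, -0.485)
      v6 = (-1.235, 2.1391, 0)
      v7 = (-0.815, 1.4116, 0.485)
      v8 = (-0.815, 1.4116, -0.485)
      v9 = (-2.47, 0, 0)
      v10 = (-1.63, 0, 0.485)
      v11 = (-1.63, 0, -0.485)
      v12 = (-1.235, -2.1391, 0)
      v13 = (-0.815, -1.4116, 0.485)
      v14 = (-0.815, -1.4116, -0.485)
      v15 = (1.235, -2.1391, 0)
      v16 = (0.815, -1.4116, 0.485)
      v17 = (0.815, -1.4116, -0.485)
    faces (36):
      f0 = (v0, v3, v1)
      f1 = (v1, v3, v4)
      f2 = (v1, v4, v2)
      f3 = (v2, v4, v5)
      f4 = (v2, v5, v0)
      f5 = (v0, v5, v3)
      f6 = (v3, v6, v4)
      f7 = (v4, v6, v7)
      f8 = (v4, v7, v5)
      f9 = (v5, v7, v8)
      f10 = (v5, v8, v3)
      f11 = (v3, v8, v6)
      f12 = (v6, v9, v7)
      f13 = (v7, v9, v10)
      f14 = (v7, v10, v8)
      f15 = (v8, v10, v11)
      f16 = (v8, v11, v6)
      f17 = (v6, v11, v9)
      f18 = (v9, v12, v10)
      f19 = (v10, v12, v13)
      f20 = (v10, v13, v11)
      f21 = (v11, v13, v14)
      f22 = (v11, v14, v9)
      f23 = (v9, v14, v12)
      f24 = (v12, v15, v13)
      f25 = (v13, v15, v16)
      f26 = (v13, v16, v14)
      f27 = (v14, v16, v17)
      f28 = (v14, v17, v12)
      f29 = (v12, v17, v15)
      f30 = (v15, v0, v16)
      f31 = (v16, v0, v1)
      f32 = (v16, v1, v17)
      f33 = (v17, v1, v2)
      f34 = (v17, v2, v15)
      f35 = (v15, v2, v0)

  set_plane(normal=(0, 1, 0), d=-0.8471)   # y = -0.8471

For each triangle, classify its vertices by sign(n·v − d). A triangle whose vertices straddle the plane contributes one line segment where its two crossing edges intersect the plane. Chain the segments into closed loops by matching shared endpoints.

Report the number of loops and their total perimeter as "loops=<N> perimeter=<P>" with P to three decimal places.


Straddling triangles (12 of 36):
  (v9,v12,v10) [+-+] → (-1.98093, -0.8471, 0)–(-1.47358, -0.8471, 0.292936)  len=0.5858
  (v10,v12,v13) [+--] → (-1.47358, -0.8471, 0.292936)–(-1.14092, -0.8471, 0.485)  len=0.3841
  (v10,v13,v11) [+-+] → (-1.14092, -0.8471, 0.485)–(-1.14092, -0.8471, 0.0970962)  len=0.3879
  (v11,v13,v14) [+--] → (-1.14092, -0.8471, 0.0970962)–(-1.14092, -0.8471, -0.485)  len=0.5821
  (v11,v14,v9) [+-+] → (-1.14092, -0.8471, -0.485)–(-1.47684, -0.8471, -0.291048)  len=0.3879
  (v9,v14,v12) [+--] → (-1.47684, -0.8471, -0.291048)–(-1.98093, -0.8471, 0)  len=0.5821
  (v15,v0,v16) [-+-] → (1.98093, -0.8471, 0)–(1.47684, -0.8471, 0.291048)  len=0.5821
  (v16,v0,v1) [-++] → (1.47684, -0.8471, 0.291048)–(1.14092, -0.8471, 0.485)  len=0.3879
  (v16,v1,v17) [-+-] → (1.14092, -0.8471, 0.485)–(1.14092, -0.8471, -0.0970962)  len=0.5821
  (v17,v1,v2) [-++] → (1.14092, -0.8471, -0.0970962)–(1.14092, -0.8471, -0.485)  len=0.3879
  (v17,v2,v15) [-+-] → (1.14092, -0.8471, -0.485)–(1.47358, -0.8471, -0.292936)  len=0.3841
  (v15,v2,v0) [-++] → (1.47358, -0.8471, -0.292936)–(1.98093, -0.8471, 0)  len=0.5858

Chained into 2 loop(s):
  loop 1: 6 segments, perimeter = 2.9099
  loop 2: 6 segments, perimeter = 2.9099
Total perimeter = 5.820

loops=2 perimeter=5.820


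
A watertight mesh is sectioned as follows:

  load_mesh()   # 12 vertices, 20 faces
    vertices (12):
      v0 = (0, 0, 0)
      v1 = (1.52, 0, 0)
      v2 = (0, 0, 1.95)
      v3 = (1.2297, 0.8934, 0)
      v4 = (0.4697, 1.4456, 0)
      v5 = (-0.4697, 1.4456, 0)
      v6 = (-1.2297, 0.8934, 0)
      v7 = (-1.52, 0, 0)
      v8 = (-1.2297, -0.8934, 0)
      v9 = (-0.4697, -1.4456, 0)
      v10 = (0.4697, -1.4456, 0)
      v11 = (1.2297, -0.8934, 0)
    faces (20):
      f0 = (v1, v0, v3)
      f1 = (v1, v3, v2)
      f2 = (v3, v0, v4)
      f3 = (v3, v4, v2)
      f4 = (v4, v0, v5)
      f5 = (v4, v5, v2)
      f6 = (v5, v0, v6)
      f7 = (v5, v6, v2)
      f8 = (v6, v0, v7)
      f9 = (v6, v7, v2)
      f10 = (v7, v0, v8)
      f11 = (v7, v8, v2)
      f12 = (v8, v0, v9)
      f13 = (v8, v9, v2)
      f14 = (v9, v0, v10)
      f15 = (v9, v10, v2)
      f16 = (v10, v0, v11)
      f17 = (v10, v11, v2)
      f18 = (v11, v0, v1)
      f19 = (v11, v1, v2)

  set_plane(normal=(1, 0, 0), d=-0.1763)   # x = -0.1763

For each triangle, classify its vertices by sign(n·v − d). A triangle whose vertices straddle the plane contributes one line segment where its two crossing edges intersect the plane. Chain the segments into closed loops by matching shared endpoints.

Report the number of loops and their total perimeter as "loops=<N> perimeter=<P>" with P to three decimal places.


Straddling triangles (12 of 20):
  (v4,v0,v5) [++-] → (-0.1763, 0.5426, 0)–(-0.1763, 1.4456, 0)  len=0.9030
  (v4,v5,v2) [+-+] → (-0.1763, 1.4456, 0)–(-0.1763, 0.5426, 1.21808)  len=1.5163
  (v5,v0,v6) [-+-] → (-0.1763, 0.5426, 0)–(-0.1763, 0.128085, 0)  len=0.4145
  (v5,v6,v2) [--+] → (-0.1763, 0.128085, 1.67043)–(-0.1763, 0.5426, 1.21808)  len=0.6136
  (v6,v0,v7) [-+-] → (-0.1763, 0.128085, 0)–(-0.1763, 0, 0)  len=0.1281
  (v6,v7,v2) [--+] → (-0.1763, 0, 1.72383)–(-0.1763, 0.128085, 1.67043)  len=0.1388
  (v7,v0,v8) [-+-] → (-0.1763, 0, 0)–(-0.1763, -0.128085, 0)  len=0.1281
  (v7,v8,v2) [--+] → (-0.1763, -0.128085, 1.67043)–(-0.1763, 0, 1.72383)  len=0.1388
  (v8,v0,v9) [-+-] → (-0.1763, -0.128085, 0)–(-0.1763, -0.5426, 0)  len=0.4145
  (v8,v9,v2) [--+] → (-0.1763, -0.5426, 1.21808)–(-0.1763, -0.128085, 1.67043)  len=0.6136
  (v9,v0,v10) [-++] → (-0.1763, -0.5426, 0)–(-0.1763, -1.4456, 0)  len=0.9030
  (v9,v10,v2) [-++] → (-0.1763, -1.4456, 0)–(-0.1763, -0.5426, 1.21808)  len=1.5163

Chained into 1 loop(s):
  loop 1: 12 segments, perimeter = 7.4284
Total perimeter = 7.428

loops=1 perimeter=7.428


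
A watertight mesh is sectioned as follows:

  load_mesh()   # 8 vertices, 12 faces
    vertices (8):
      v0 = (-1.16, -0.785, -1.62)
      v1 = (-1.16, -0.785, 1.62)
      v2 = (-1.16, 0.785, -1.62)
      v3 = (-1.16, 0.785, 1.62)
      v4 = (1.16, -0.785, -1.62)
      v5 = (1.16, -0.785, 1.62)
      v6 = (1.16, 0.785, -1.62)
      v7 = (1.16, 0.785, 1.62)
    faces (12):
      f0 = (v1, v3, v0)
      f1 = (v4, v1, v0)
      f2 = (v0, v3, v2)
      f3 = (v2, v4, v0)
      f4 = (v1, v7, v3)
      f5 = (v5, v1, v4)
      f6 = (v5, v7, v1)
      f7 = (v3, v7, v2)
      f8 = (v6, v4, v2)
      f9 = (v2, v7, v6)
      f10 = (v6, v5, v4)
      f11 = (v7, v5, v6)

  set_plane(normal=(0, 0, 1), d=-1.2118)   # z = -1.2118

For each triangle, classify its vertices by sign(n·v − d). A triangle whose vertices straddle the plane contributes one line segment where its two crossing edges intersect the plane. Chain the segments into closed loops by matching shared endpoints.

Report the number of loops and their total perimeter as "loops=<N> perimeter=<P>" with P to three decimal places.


Straddling triangles (8 of 12):
  (v1,v3,v0) [++-] → (-1.16, -0.587199, -1.2118)–(-1.16, -0.785, -1.2118)  len=0.1978
  (v4,v1,v0) [-+-] → (0.867709, -0.785, -1.2118)–(-1.16, -0.785, -1.2118)  len=2.0277
  (v0,v3,v2) [-+-] → (-1.16, -0.587199, -1.2118)–(-1.16, 0.785, -1.2118)  len=1.3722
  (v5,v1,v4) [++-] → (0.867709, -0.785, -1.2118)–(1.16, -0.785, -1.2118)  len=0.2923
  (v3,v7,v2) [++-] → (-0.867709, 0.785, -1.2118)–(-1.16, 0.785, -1.2118)  len=0.2923
  (v2,v7,v6) [-+-] → (-0.867709, 0.785, -1.2118)–(1.16, 0.785, -1.2118)  len=2.0277
  (v6,v5,v4) [-+-] → (1.16, 0.587199, -1.2118)–(1.16, -0.785, -1.2118)  len=1.3722
  (v7,v5,v6) [++-] → (1.16, 0.587199, -1.2118)–(1.16, 0.785, -1.2118)  len=0.1978

Chained into 1 loop(s):
  loop 1: 8 segments, perimeter = 7.7800
Total perimeter = 7.780

loops=1 perimeter=7.780


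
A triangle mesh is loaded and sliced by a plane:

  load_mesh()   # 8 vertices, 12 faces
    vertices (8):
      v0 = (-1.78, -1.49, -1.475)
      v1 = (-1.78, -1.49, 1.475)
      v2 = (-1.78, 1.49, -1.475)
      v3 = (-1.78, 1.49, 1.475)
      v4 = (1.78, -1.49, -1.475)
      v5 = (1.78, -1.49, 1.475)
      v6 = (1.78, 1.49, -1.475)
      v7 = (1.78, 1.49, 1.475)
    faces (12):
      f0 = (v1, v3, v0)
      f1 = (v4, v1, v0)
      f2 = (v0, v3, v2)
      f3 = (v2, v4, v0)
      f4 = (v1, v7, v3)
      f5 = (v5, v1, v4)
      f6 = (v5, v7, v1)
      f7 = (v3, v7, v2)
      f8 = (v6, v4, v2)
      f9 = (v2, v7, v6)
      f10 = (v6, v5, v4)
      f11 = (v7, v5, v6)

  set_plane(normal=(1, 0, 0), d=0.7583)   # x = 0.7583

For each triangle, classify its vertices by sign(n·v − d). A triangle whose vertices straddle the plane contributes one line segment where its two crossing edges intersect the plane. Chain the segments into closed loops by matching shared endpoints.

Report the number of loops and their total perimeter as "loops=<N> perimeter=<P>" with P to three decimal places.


loops=1 perimeter=11.860

Straddling triangles (8 of 12):
  (v4,v1,v0) [+--] → (0.7583, -1.49, -0.628367)–(0.7583, -1.49, -1.475)  len=0.8466
  (v2,v4,v0) [-+-] → (0.7583, -0.634757, -1.475)–(0.7583, -1.49, -1.475)  len=0.8552
  (v1,v7,v3) [-+-] → (0.7583, 0.634757, 1.475)–(0.7583, 1.49, 1.475)  len=0.8552
  (v5,v1,v4) [+-+] → (0.7583, -1.49, 1.475)–(0.7583, -1.49, -0.628367)  len=2.1034
  (v5,v7,v1) [++-] → (0.7583, 0.634757, 1.475)–(0.7583, -1.49, 1.475)  len=2.1248
  (v3,v7,v2) [-+-] → (0.7583, 1.49, 1.475)–(0.7583, 1.49, 0.628367)  len=0.8466
  (v6,v4,v2) [++-] → (0.7583, -0.634757, -1.475)–(0.7583, 1.49, -1.475)  len=2.1248
  (v2,v7,v6) [-++] → (0.7583, 1.49, 0.628367)–(0.7583, 1.49, -1.475)  len=2.1034

Chained into 1 loop(s):
  loop 1: 8 segments, perimeter = 11.8600
Total perimeter = 11.860


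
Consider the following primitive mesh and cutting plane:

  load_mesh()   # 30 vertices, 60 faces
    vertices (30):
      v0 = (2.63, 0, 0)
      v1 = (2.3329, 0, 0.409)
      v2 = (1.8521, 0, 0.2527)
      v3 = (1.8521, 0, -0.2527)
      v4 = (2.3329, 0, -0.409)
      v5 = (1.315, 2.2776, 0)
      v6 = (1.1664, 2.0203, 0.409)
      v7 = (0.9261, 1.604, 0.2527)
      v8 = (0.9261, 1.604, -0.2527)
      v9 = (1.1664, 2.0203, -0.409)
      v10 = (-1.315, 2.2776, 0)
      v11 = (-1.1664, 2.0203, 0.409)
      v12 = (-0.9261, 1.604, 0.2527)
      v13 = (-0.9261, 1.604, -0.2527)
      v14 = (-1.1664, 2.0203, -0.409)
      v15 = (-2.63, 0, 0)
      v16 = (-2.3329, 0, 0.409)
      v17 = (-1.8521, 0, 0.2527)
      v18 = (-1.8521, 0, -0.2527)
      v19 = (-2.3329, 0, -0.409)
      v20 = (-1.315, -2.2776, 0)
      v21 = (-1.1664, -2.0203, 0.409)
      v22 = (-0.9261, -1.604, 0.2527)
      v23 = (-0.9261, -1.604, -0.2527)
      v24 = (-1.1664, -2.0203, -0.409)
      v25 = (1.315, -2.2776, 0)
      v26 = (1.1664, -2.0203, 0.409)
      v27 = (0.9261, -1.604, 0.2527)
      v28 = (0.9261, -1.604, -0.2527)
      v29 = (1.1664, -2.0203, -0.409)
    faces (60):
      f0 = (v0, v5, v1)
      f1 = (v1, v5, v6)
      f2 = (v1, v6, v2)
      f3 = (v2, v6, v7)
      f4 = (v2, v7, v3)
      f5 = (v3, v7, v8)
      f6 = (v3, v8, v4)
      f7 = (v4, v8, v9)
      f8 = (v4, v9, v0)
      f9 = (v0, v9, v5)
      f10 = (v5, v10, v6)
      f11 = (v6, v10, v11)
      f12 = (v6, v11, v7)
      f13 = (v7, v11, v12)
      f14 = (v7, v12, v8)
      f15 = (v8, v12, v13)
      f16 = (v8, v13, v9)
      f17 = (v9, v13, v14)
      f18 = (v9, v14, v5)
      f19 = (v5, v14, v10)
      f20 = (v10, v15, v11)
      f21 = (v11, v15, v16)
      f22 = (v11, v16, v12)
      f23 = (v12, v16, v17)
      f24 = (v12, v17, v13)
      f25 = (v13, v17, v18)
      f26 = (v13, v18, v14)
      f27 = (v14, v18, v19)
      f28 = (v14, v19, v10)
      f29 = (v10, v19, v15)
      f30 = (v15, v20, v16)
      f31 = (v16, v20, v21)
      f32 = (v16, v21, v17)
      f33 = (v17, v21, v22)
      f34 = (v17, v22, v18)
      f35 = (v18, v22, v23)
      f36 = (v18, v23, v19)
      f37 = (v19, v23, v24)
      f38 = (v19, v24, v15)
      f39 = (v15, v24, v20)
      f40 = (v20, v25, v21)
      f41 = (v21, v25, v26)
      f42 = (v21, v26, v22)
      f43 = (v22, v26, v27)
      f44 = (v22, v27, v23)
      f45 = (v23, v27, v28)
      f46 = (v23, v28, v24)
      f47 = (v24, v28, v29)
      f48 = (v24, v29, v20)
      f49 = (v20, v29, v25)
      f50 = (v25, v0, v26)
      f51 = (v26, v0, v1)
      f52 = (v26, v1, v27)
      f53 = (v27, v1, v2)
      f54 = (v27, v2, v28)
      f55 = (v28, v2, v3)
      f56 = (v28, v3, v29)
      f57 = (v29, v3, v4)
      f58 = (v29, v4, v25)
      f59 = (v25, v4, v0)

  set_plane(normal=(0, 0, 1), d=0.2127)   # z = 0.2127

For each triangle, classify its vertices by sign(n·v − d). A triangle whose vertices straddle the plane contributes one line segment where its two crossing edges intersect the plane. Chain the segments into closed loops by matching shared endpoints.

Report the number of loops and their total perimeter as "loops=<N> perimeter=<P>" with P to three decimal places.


loops=2 perimeter=25.966

Straddling triangles (24 of 60):
  (v0,v5,v1) [--+] → (1.84436, 1.09314, 0.2127)–(2.47549, 0, 0.2127)  len=1.2623
  (v1,v5,v6) [+-+] → (1.84436, 1.09314, 0.2127)–(1.23772, 2.14379, 0.2127)  len=1.2132
  (v2,v7,v3) [++-] → (0.999388, 1.47705, 0.2127)–(1.8521, 0, 0.2127)  len=1.7055
  (v3,v7,v8) [-+-] → (0.999388, 1.47705, 0.2127)–(0.9261, 1.604, 0.2127)  len=0.1466
  (v5,v10,v6) [--+] → (-0.0245507, 2.14379, 0.2127)–(1.23772, 2.14379, 0.2127)  len=1.2623
  (v6,v10,v11) [+-+] → (-0.0245507, 2.14379, 0.2127)–(-1.23772, 2.14379, 0.2127)  len=1.2132
  (v7,v12,v8) [++-] → (-0.779507, 1.604, 0.2127)–(0.9261, 1.604, 0.2127)  len=1.7056
  (v8,v12,v13) [-+-] → (-0.779507, 1.604, 0.2127)–(-0.9261, 1.604, 0.2127)  len=0.1466
  (v10,v15,v11) [--+] → (-1.86886, 1.05065, 0.2127)–(-1.23772, 2.14379, 0.2127)  len=1.2623
  (v11,v15,v16) [+-+] → (-1.86886, 1.05065, 0.2127)–(-2.47549, 0, 0.2127)  len=1.2132
  (v12,v17,v13) [++-] → (-1.77881, 0.126949, 0.2127)–(-0.9261, 1.604, 0.2127)  len=1.7055
  (v13,v17,v18) [-+-] → (-1.77881, 0.126949, 0.2127)–(-1.8521, 0, 0.2127)  len=0.1466
  (v15,v20,v16) [--+] → (-1.84436, -1.09314, 0.2127)–(-2.47549, 0, 0.2127)  len=1.2623
  (v16,v20,v21) [+-+] → (-1.84436, -1.09314, 0.2127)–(-1.23772, -2.14379, 0.2127)  len=1.2132
  (v17,v22,v18) [++-] → (-0.999388, -1.47705, 0.2127)–(-1.8521, 0, 0.2127)  len=1.7055
  (v18,v22,v23) [-+-] → (-0.999388, -1.47705, 0.2127)–(-0.9261, -1.604, 0.2127)  len=0.1466
  (v20,v25,v21) [--+] → (0.0245507, -2.14379, 0.2127)–(-1.23772, -2.14379, 0.2127)  len=1.2623
  (v21,v25,v26) [+-+] → (0.0245507, -2.14379, 0.2127)–(1.23772, -2.14379, 0.2127)  len=1.2132
  (v22,v27,v23) [++-] → (0.779507, -1.604, 0.2127)–(-0.9261, -1.604, 0.2127)  len=1.7056
  (v23,v27,v28) [-+-] → (0.779507, -1.604, 0.2127)–(0.9261, -1.604, 0.2127)  len=0.1466
  (v25,v0,v26) [--+] → (1.86886, -1.05065, 0.2127)–(1.23772, -2.14379, 0.2127)  len=1.2623
  (v26,v0,v1) [+-+] → (1.86886, -1.05065, 0.2127)–(2.47549, 0, 0.2127)  len=1.2132
  (v27,v2,v28) [++-] → (1.77881, -0.126949, 0.2127)–(0.9261, -1.604, 0.2127)  len=1.7055
  (v28,v2,v3) [-+-] → (1.77881, -0.126949, 0.2127)–(1.8521, 0, 0.2127)  len=0.1466

Chained into 2 loop(s):
  loop 1: 12 segments, perimeter = 14.8527
  loop 2: 12 segments, perimeter = 11.1128
Total perimeter = 25.966


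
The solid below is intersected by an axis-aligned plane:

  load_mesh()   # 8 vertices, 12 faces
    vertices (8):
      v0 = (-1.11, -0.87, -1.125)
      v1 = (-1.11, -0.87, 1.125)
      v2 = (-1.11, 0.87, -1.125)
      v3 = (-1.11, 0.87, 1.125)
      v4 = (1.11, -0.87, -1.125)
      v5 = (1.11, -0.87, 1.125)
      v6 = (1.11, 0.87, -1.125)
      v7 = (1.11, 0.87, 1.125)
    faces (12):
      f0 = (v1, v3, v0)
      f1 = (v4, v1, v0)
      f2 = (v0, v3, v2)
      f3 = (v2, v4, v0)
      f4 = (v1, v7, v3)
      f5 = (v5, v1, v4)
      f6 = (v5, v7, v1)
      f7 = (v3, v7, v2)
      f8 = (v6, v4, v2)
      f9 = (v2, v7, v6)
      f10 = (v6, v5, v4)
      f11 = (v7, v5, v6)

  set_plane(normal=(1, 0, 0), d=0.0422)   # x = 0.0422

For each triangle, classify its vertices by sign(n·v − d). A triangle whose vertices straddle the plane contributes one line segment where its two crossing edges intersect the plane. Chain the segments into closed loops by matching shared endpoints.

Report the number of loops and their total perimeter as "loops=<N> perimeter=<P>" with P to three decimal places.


loops=1 perimeter=7.980

Straddling triangles (8 of 12):
  (v4,v1,v0) [+--] → (0.0422, -0.87, -0.0427703)–(0.0422, -0.87, -1.125)  len=1.0822
  (v2,v4,v0) [-+-] → (0.0422, -0.0330757, -1.125)–(0.0422, -0.87, -1.125)  len=0.8369
  (v1,v7,v3) [-+-] → (0.0422, 0.0330757, 1.125)–(0.0422, 0.87, 1.125)  len=0.8369
  (v5,v1,v4) [+-+] → (0.0422, -0.87, 1.125)–(0.0422, -0.87, -0.0427703)  len=1.1678
  (v5,v7,v1) [++-] → (0.0422, 0.0330757, 1.125)–(0.0422, -0.87, 1.125)  len=0.9031
  (v3,v7,v2) [-+-] → (0.0422, 0.87, 1.125)–(0.0422, 0.87, 0.0427703)  len=1.0822
  (v6,v4,v2) [++-] → (0.0422, -0.0330757, -1.125)–(0.0422, 0.87, -1.125)  len=0.9031
  (v2,v7,v6) [-++] → (0.0422, 0.87, 0.0427703)–(0.0422, 0.87, -1.125)  len=1.1678

Chained into 1 loop(s):
  loop 1: 8 segments, perimeter = 7.9800
Total perimeter = 7.980


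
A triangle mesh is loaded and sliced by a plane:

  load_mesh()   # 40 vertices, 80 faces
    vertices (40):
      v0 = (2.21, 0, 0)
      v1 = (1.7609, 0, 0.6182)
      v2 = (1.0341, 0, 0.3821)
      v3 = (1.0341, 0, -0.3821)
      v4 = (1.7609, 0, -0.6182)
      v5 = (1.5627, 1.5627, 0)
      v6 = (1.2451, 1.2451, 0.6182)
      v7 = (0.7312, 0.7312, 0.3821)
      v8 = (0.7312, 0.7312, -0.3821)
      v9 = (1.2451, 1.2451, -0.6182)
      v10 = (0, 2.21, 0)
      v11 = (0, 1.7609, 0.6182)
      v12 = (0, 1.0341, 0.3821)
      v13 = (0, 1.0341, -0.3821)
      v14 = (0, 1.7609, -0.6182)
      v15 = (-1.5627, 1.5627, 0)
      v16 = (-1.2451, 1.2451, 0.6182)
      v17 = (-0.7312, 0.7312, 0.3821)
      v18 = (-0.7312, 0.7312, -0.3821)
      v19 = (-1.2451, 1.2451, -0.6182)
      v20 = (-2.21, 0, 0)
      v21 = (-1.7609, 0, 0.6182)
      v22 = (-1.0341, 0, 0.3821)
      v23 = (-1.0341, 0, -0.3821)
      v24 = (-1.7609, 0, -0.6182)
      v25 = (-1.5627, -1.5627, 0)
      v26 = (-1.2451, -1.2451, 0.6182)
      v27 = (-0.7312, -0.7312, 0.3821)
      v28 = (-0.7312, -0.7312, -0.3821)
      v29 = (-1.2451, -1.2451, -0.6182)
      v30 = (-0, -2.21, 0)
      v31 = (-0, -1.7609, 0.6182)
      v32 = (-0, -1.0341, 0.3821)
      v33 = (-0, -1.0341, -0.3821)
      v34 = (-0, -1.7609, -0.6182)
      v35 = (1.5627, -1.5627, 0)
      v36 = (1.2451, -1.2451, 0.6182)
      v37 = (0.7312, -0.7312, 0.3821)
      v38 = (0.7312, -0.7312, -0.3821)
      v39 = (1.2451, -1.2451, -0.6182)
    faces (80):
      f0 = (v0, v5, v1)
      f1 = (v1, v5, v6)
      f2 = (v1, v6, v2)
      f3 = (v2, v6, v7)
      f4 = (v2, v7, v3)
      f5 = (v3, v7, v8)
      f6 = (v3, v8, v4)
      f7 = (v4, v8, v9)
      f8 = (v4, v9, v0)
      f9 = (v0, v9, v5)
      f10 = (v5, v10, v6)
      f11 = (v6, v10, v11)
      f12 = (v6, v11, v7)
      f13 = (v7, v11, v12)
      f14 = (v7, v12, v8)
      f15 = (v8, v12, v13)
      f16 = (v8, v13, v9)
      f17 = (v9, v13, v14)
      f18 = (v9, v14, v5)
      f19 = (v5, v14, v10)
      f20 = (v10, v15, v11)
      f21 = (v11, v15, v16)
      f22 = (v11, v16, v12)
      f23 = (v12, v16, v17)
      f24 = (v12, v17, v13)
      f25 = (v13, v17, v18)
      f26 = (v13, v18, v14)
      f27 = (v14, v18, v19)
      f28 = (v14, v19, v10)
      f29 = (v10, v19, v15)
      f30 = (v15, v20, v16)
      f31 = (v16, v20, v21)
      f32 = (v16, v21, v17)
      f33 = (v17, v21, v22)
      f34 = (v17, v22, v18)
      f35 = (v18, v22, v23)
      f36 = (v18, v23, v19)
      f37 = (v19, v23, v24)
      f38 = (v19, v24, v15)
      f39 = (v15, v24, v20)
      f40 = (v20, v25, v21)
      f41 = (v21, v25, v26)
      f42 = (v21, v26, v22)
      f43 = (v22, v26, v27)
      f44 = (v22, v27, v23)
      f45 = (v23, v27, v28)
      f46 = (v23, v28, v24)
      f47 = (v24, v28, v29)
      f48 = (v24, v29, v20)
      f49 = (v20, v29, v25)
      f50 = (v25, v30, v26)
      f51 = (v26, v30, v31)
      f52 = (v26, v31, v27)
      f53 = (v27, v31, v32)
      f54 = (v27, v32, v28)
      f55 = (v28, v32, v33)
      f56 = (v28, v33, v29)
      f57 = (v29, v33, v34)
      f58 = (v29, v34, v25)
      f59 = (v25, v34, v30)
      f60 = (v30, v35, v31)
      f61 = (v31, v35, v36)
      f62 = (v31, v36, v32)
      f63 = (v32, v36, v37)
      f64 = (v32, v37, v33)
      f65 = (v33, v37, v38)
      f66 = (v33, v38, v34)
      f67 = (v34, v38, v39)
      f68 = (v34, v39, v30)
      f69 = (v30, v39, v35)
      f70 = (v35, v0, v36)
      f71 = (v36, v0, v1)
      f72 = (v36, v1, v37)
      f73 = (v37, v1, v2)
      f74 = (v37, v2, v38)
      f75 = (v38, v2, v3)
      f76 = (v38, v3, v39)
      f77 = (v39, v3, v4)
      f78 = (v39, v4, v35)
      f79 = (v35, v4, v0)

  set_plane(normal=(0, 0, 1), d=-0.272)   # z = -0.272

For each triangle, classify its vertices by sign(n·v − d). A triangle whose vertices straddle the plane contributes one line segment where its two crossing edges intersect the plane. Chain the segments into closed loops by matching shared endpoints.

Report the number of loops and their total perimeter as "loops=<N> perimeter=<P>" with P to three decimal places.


Straddling triangles (32 of 80):
  (v2,v7,v3) [++-] → (0.990461, 0.105346, -0.272)–(1.0341, 0, -0.272)  len=0.1140
  (v3,v7,v8) [-+-] → (0.990461, 0.105346, -0.272)–(0.7312, 0.7312, -0.272)  len=0.6774
  (v4,v9,v0) [--+] → (1.78546, 0.547828, -0.272)–(2.0124, 0, -0.272)  len=0.5930
  (v0,v9,v5) [+-+] → (1.78546, 0.547828, -0.272)–(1.42296, 1.42296, -0.272)  len=0.9472
  (v7,v12,v8) [++-] → (0.625854, 0.774839, -0.272)–(0.7312, 0.7312, -0.272)  len=0.1140
  (v8,v12,v13) [-+-] → (0.625854, 0.774839, -0.272)–(0, 1.0341, -0.272)  len=0.6774
  (v9,v14,v5) [--+] → (0.875132, 1.64991, -0.272)–(1.42296, 1.42296, -0.272)  len=0.5930
  (v5,v14,v10) [+-+] → (0.875132, 1.64991, -0.272)–(0, 2.0124, -0.272)  len=0.9472
  (v12,v17,v13) [++-] → (-0.105346, 0.990461, -0.272)–(0, 1.0341, -0.272)  len=0.1140
  (v13,v17,v18) [-+-] → (-0.105346, 0.990461, -0.272)–(-0.7312, 0.7312, -0.272)  len=0.6774
  (v14,v19,v10) [--+] → (-0.547828, 1.78546, -0.272)–(0, 2.0124, -0.272)  len=0.5930
  (v10,v19,v15) [+-+] → (-0.547828, 1.78546, -0.272)–(-1.42296, 1.42296, -0.272)  len=0.9472
  (v17,v22,v18) [++-] → (-0.774839, 0.625854, -0.272)–(-0.7312, 0.7312, -0.272)  len=0.1140
  (v18,v22,v23) [-+-] → (-0.774839, 0.625854, -0.272)–(-1.0341, 0, -0.272)  len=0.6774
  (v19,v24,v15) [--+] → (-1.64991, 0.875132, -0.272)–(-1.42296, 1.42296, -0.272)  len=0.5930
  (v15,v24,v20) [+-+] → (-1.64991, 0.875132, -0.272)–(-2.0124, 0, -0.272)  len=0.9472
  (v22,v27,v23) [++-] → (-0.990461, -0.105346, -0.272)–(-1.0341, 0, -0.272)  len=0.1140
  (v23,v27,v28) [-+-] → (-0.990461, -0.105346, -0.272)–(-0.7312, -0.7312, -0.272)  len=0.6774
  (v24,v29,v20) [--+] → (-1.78546, -0.547828, -0.272)–(-2.0124, 0, -0.272)  len=0.5930
  (v20,v29,v25) [+-+] → (-1.78546, -0.547828, -0.272)–(-1.42296, -1.42296, -0.272)  len=0.9472
  (v27,v32,v28) [++-] → (-0.625854, -0.774839, -0.272)–(-0.7312, -0.7312, -0.272)  len=0.1140
  (v28,v32,v33) [-+-] → (-0.625854, -0.774839, -0.272)–(0, -1.0341, -0.272)  len=0.6774
  (v29,v34,v25) [--+] → (-0.875132, -1.64991, -0.272)–(-1.42296, -1.42296, -0.272)  len=0.5930
  (v25,v34,v30) [+-+] → (-0.875132, -1.64991, -0.272)–(0, -2.0124, -0.272)  len=0.9472
  (v32,v37,v33) [++-] → (0.105346, -0.990461, -0.272)–(0, -1.0341, -0.272)  len=0.1140
  (v33,v37,v38) [-+-] → (0.105346, -0.990461, -0.272)–(0.7312, -0.7312, -0.272)  len=0.6774
  (v34,v39,v30) [--+] → (0.547828, -1.78546, -0.272)–(0, -2.0124, -0.272)  len=0.5930
  (v30,v39,v35) [+-+] → (0.547828, -1.78546, -0.272)–(1.42296, -1.42296, -0.272)  len=0.9472
  (v37,v2,v38) [++-] → (0.774839, -0.625854, -0.272)–(0.7312, -0.7312, -0.272)  len=0.1140
  (v38,v2,v3) [-+-] → (0.774839, -0.625854, -0.272)–(1.0341, 0, -0.272)  len=0.6774
  (v39,v4,v35) [--+] → (1.64991, -0.875132, -0.272)–(1.42296, -1.42296, -0.272)  len=0.5930
  (v35,v4,v0) [+-+] → (1.64991, -0.875132, -0.272)–(2.0124, 0, -0.272)  len=0.9472

Chained into 2 loop(s):
  loop 1: 16 segments, perimeter = 6.3316
  loop 2: 16 segments, perimeter = 12.3217
Total perimeter = 18.653

loops=2 perimeter=18.653


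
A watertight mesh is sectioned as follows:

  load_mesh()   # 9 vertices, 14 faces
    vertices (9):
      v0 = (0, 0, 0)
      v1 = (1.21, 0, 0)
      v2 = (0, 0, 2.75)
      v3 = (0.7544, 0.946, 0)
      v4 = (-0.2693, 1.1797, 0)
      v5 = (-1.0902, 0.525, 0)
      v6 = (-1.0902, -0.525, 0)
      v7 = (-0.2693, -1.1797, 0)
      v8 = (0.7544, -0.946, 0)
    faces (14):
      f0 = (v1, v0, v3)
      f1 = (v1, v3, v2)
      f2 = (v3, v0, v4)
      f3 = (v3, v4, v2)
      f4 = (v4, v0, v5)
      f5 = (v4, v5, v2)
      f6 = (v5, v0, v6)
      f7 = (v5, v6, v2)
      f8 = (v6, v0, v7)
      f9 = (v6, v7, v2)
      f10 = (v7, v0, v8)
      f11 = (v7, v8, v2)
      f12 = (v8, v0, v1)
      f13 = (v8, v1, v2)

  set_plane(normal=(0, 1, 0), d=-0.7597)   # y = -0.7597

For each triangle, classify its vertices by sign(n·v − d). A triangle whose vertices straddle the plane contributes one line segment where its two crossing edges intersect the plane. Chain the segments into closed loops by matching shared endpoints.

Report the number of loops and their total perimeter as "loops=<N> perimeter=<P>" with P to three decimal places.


Straddling triangles (6 of 14):
  (v6,v0,v7) [++-] → (-0.173423, -0.7597, 0)–(-0.79592, -0.7597, 0)  len=0.6225
  (v6,v7,v2) [+-+] → (-0.79592, -0.7597, 0)–(-0.173423, -0.7597, 0.979062)  len=1.1602
  (v7,v0,v8) [-+-] → (-0.173423, -0.7597, 0)–(0.605833, -0.7597, 0)  len=0.7793
  (v7,v8,v2) [--+] → (0.605833, -0.7597, 0.54157)–(-0.173423, -0.7597, 0.979062)  len=0.8937
  (v8,v0,v1) [-++] → (0.605833, -0.7597, 0)–(0.844123, -0.7597, 0)  len=0.2383
  (v8,v1,v2) [-++] → (0.844123, -0.7597, 0)–(0.605833, -0.7597, 0.54157)  len=0.5917

Chained into 1 loop(s):
  loop 1: 6 segments, perimeter = 4.2856
Total perimeter = 4.286

loops=1 perimeter=4.286


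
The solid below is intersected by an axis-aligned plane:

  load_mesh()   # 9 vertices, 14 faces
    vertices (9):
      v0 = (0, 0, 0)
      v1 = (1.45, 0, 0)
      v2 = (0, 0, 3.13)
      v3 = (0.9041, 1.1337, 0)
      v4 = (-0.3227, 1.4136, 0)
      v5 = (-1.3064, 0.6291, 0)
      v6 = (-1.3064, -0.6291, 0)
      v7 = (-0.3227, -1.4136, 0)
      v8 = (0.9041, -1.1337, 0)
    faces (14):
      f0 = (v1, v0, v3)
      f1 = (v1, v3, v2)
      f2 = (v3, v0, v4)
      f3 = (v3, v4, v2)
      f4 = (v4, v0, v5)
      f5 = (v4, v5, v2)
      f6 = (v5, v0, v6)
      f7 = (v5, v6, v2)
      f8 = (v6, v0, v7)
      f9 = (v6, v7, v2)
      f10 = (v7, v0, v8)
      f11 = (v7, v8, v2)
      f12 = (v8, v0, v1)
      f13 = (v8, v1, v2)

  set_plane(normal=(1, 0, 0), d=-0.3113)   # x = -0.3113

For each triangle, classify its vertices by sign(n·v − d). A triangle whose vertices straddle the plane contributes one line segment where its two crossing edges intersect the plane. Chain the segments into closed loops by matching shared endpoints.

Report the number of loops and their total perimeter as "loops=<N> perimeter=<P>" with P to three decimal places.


loops=1 perimeter=8.517

Straddling triangles (10 of 14):
  (v3,v0,v4) [++-] → (-0.3113, 1.36366, 0)–(-0.3113, 1.411, 0)  len=0.0473
  (v3,v4,v2) [+-+] → (-0.3113, 1.411, 0)–(-0.3113, 1.36366, 0.110573)  len=0.1203
  (v4,v0,v5) [-+-] → (-0.3113, 1.36366, 0)–(-0.3113, 0.149907, 0)  len=1.2138
  (v4,v5,v2) [--+] → (-0.3113, 0.149907, 2.38416)–(-0.3113, 1.36366, 0.110573)  len=2.5773
  (v5,v0,v6) [-+-] → (-0.3113, 0.149907, 0)–(-0.3113, -0.149907, 0)  len=0.2998
  (v5,v6,v2) [--+] → (-0.3113, -0.149907, 2.38416)–(-0.3113, 0.149907, 2.38416)  len=0.2998
  (v6,v0,v7) [-+-] → (-0.3113, -0.149907, 0)–(-0.3113, -1.36366, 0)  len=1.2138
  (v6,v7,v2) [--+] → (-0.3113, -1.36366, 0.110573)–(-0.3113, -0.149907, 2.38416)  len=2.5773
  (v7,v0,v8) [-++] → (-0.3113, -1.36366, 0)–(-0.3113, -1.411, 0)  len=0.0473
  (v7,v8,v2) [-++] → (-0.3113, -1.411, 0)–(-0.3113, -1.36366, 0.110573)  len=0.1203

Chained into 1 loop(s):
  loop 1: 10 segments, perimeter = 8.5169
Total perimeter = 8.517


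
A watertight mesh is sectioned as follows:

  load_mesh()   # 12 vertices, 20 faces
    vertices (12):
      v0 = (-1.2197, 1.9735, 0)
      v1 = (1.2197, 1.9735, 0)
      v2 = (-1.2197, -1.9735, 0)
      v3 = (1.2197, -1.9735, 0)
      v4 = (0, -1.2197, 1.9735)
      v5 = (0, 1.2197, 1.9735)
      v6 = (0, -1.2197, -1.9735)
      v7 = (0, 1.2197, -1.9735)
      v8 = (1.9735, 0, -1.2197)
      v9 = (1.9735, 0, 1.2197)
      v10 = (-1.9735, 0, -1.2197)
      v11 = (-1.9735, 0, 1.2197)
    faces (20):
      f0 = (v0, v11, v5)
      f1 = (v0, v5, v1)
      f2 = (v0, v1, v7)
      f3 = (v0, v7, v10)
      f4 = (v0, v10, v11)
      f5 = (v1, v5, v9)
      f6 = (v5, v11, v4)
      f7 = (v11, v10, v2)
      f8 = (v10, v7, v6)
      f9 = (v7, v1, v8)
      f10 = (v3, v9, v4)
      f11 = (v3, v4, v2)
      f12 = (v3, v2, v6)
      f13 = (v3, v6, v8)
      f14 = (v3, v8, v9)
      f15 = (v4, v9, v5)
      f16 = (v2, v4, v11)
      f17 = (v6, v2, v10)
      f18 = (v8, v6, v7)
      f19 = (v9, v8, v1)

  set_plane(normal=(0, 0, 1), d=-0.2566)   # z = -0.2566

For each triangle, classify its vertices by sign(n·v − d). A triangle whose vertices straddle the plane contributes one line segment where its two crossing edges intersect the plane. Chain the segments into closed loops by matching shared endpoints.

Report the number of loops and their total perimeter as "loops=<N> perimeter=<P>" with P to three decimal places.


Straddling triangles (10 of 20):
  (v0,v1,v7) [++-] → (1.06111, 1.87549, -0.2566)–(-1.06111, 1.87549, -0.2566)  len=2.1222
  (v0,v7,v10) [+--] → (-1.06111, 1.87549, -0.2566)–(-1.37828, 1.55832, -0.2566)  len=0.4486
  (v0,v10,v11) [+-+] → (-1.37828, 1.55832, -0.2566)–(-1.9735, 0, -0.2566)  len=1.6681
  (v11,v10,v2) [+-+] → (-1.9735, 0, -0.2566)–(-1.37828, -1.55832, -0.2566)  len=1.6681
  (v7,v1,v8) [-+-] → (1.06111, 1.87549, -0.2566)–(1.37828, 1.55832, -0.2566)  len=0.4486
  (v3,v2,v6) [++-] → (-1.06111, -1.87549, -0.2566)–(1.06111, -1.87549, -0.2566)  len=2.1222
  (v3,v6,v8) [+--] → (1.06111, -1.87549, -0.2566)–(1.37828, -1.55832, -0.2566)  len=0.4486
  (v3,v8,v9) [+-+] → (1.37828, -1.55832, -0.2566)–(1.9735, 0, -0.2566)  len=1.6681
  (v6,v2,v10) [-+-] → (-1.06111, -1.87549, -0.2566)–(-1.37828, -1.55832, -0.2566)  len=0.4486
  (v9,v8,v1) [+-+] → (1.9735, 0, -0.2566)–(1.37828, 1.55832, -0.2566)  len=1.6681

Chained into 1 loop(s):
  loop 1: 10 segments, perimeter = 12.7111
Total perimeter = 12.711

loops=1 perimeter=12.711


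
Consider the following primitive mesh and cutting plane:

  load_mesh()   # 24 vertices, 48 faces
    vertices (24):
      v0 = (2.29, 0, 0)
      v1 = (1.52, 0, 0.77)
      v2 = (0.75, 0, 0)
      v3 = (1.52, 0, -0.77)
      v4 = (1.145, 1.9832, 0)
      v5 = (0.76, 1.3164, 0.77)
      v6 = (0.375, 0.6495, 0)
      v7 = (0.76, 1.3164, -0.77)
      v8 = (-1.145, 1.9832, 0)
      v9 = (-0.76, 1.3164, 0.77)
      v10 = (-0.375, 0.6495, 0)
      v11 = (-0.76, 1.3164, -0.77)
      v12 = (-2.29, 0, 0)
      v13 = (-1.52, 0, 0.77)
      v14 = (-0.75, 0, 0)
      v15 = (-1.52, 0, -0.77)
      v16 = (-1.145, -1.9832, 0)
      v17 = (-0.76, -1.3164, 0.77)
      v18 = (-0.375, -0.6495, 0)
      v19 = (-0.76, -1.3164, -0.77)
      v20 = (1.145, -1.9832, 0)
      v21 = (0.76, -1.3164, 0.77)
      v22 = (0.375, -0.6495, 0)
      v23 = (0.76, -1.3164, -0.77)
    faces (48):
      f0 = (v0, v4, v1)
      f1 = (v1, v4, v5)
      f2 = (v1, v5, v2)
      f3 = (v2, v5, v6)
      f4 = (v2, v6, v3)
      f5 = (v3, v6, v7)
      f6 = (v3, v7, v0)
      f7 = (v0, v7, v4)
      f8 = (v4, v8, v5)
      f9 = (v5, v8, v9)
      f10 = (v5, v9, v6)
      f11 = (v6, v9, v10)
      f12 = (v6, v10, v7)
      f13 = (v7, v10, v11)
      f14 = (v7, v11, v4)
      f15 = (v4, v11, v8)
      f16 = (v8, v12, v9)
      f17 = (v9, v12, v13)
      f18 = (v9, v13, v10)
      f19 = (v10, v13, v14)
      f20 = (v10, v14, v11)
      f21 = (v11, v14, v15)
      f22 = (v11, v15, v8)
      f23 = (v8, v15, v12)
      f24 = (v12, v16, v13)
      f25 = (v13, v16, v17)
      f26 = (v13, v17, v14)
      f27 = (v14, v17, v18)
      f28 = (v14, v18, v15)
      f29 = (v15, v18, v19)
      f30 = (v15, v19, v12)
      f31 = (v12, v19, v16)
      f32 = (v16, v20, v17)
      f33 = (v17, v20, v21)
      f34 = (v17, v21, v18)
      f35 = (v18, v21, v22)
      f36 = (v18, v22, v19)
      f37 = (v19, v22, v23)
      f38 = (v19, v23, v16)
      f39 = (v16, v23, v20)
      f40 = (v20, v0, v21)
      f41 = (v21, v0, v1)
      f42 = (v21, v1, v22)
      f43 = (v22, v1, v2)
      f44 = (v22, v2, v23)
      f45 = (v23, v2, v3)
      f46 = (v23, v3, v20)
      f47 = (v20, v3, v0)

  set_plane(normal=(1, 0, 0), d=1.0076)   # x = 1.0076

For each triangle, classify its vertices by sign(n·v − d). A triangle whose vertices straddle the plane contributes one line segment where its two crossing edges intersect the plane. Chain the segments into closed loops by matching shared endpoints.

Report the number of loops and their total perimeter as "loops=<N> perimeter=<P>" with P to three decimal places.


loops=1 perimeter=9.515

Straddling triangles (18 of 48):
  (v1,v4,v5) [++-] → (1.0076, 1.74523, 0.2748)–(1.0076, 0.887531, 0.77)  len=0.9904
  (v1,v5,v2) [+--] → (1.0076, 0.887531, 0.77)–(1.0076, 0, 0.2576)  len=1.0248
  (v2,v6,v3) [--+] → (1.0076, 0.290658, -0.425417)–(1.0076, 0, -0.2576)  len=0.3356
  (v3,v6,v7) [+--] → (1.0076, 0.290658, -0.425417)–(1.0076, 0.887531, -0.77)  len=0.6892
  (v3,v7,v0) [+-+] → (1.0076, 0.887531, -0.77)–(1.0076, 1.10337, -0.645391)  len=0.2492
  (v0,v7,v4) [+-+] → (1.0076, 1.10337, -0.645391)–(1.0076, 1.74523, -0.2748)  len=0.7412
  (v4,v8,v5) [+--] → (1.0076, 1.9832, 0)–(1.0076, 1.74523, 0.2748)  len=0.3635
  (v7,v11,v4) [--+] → (1.0076, 1.93511, -0.055537)–(1.0076, 1.74523, -0.2748)  len=0.2901
  (v4,v11,v8) [+--] → (1.0076, 1.93511, -0.055537)–(1.0076, 1.9832, 0)  len=0.0735
  (v16,v20,v17) [-+-] → (1.0076, -1.9832, 0)–(1.0076, -1.93511, 0.055537)  len=0.0735
  (v17,v20,v21) [-+-] → (1.0076, -1.93511, 0.055537)–(1.0076, -1.74523, 0.2748)  len=0.2901
  (v16,v23,v20) [--+] → (1.0076, -1.74523, -0.2748)–(1.0076, -1.9832, 0)  len=0.3635
  (v20,v0,v21) [++-] → (1.0076, -1.10337, 0.645391)–(1.0076, -1.74523, 0.2748)  len=0.7412
  (v21,v0,v1) [-++] → (1.0076, -1.10337, 0.645391)–(1.0076, -0.887531, 0.77)  len=0.2492
  (v21,v1,v22) [-+-] → (1.0076, -0.887531, 0.77)–(1.0076, -0.290658, 0.425417)  len=0.6892
  (v22,v1,v2) [-+-] → (1.0076, -0.290658, 0.425417)–(1.0076, 0, 0.2576)  len=0.3356
  (v23,v2,v3) [--+] → (1.0076, 0, -0.2576)–(1.0076, -0.887531, -0.77)  len=1.0248
  (v23,v3,v20) [-++] → (1.0076, -0.887531, -0.77)–(1.0076, -1.74523, -0.2748)  len=0.9904

Chained into 1 loop(s):
  loop 1: 18 segments, perimeter = 9.5149
Total perimeter = 9.515


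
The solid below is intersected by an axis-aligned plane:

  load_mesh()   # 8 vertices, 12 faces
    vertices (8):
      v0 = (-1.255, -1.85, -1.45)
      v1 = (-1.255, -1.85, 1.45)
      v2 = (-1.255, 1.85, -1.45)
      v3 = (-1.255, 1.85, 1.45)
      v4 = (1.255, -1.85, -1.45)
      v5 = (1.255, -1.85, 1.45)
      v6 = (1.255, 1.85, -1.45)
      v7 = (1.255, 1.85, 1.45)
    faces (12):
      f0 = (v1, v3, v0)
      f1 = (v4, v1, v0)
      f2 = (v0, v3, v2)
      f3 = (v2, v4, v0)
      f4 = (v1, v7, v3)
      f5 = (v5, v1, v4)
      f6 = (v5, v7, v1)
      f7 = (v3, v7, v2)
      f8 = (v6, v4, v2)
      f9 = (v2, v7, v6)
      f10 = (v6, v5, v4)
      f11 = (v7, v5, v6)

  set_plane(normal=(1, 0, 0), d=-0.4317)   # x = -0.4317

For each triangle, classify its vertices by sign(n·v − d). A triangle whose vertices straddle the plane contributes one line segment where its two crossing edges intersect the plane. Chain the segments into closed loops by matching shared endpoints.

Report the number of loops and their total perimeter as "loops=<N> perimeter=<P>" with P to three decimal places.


Straddling triangles (8 of 12):
  (v4,v1,v0) [+--] → (-0.4317, -1.85, 0.498777)–(-0.4317, -1.85, -1.45)  len=1.9488
  (v2,v4,v0) [-+-] → (-0.4317, 0.636371, -1.45)–(-0.4317, -1.85, -1.45)  len=2.4864
  (v1,v7,v3) [-+-] → (-0.4317, -0.636371, 1.45)–(-0.4317, 1.85, 1.45)  len=2.4864
  (v5,v1,v4) [+-+] → (-0.4317, -1.85, 1.45)–(-0.4317, -1.85, 0.498777)  len=0.9512
  (v5,v7,v1) [++-] → (-0.4317, -0.636371, 1.45)–(-0.4317, -1.85, 1.45)  len=1.2136
  (v3,v7,v2) [-+-] → (-0.4317, 1.85, 1.45)–(-0.4317, 1.85, -0.498777)  len=1.9488
  (v6,v4,v2) [++-] → (-0.4317, 0.636371, -1.45)–(-0.4317, 1.85, -1.45)  len=1.2136
  (v2,v7,v6) [-++] → (-0.4317, 1.85, -0.498777)–(-0.4317, 1.85, -1.45)  len=0.9512

Chained into 1 loop(s):
  loop 1: 8 segments, perimeter = 13.2000
Total perimeter = 13.200

loops=1 perimeter=13.200
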